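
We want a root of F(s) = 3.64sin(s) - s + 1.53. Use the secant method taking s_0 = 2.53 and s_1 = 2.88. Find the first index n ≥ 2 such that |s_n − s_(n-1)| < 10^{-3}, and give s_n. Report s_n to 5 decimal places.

n = 4, s_n = 2.78855

F(2.53) = 1.0899866, F(2.88) = -0.4086256
s_2 = 2.8800000 − (-0.4086256)·(0.3500000)/(-1.4986122) = 2.7845657;  |Δ| = 0.0954343
F(2.7845657) = 0.0175785
s_3 = 2.7845657 − 0.0175785·(-0.0954343)/(0.4262041) = 2.7885019;  |Δ| = 0.0039361
F(2.7885019) = 0.0002086
s_4 = 2.7885019 − 0.0002086·(0.0039361)/(-0.0173700) = 2.7885491;  |Δ| = 0.0000473
|s_4 − s_3| = 0.0000473 < 10^{-3}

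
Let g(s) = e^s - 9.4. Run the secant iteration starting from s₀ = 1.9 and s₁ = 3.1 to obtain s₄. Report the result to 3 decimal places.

2.244

g(1.9) = -2.71411, g(3.1) = 12.79795
s₂ = 3.10000 − 12.79795·(3.10000 − 1.90000) / (12.79795 − (-2.71411)) = 3.10000 − (15.35754)/(15.51206) = 2.10996
g(2.10996) = -1.15208
s₃ = 2.10996 − (-1.15208)·(2.10996 − 3.10000) / (-1.15208 − 12.79795) = 2.10996 − (1.14060)/(-13.95003) = 2.19172
g(2.19172) = -0.44936
s₄ = 2.19172 − (-0.44936)·(2.19172 − 2.10996) / (-0.44936 − (-1.15208)) = 2.19172 − (-0.03674)/(0.70272) = 2.24401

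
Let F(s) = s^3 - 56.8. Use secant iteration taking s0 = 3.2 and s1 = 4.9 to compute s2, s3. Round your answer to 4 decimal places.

3.6813, 3.8056

F(3.2) = -24.032000, F(4.9) = 60.849000
s2 = 4.900000 − 60.849000·(4.900000 − 3.200000) / (60.849000 − (-24.032000)) = 4.900000 − (103.443300)/(84.881000) = 3.681314
F(3.681314) = -6.910571
s3 = 3.681314 − (-6.910571)·(3.681314 − 4.900000) / (-6.910571 − 60.849000) = 3.681314 − (8.421818)/(-67.759571) = 3.805604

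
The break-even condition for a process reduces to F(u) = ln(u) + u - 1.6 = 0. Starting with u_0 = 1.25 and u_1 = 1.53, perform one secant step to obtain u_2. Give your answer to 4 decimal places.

1.3237

F(1.25) = -0.126856, F(1.53) = 0.355268
u_2 = 1.530000 − 0.355268·(1.530000 − 1.250000) / (0.355268 − (-0.126856)) = 1.530000 − (0.099475)/(0.482124) = 1.323674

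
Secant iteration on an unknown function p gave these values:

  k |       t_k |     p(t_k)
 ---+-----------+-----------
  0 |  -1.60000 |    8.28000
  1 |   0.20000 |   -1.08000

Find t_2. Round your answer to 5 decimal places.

-0.00769

t_2 = 0.20000 − (-1.08000)·(0.20000 − (-1.60000)) / (-1.08000 − 8.28000)
   = 0.20000 − (-1.9440000)/(-9.3600000) = -0.0076923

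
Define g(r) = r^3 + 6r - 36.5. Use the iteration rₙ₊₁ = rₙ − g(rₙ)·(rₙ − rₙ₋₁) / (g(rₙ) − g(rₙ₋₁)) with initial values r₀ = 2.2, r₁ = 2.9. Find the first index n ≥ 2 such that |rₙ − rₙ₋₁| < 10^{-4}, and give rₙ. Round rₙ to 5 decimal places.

n = 5, rₙ = 2.72200

g(2.2) = -12.6520000, g(2.9) = 5.2890000
r₂ = 2.9000000 − 5.2890000·(0.7000000)/(17.9410000) = 2.6936403;  |Δ| = 0.2063597
g(2.6936403) = -0.7939184
r₃ = 2.6936403 − (-0.7939184)·(-0.2063597)/(-6.0829184) = 2.7205735;  |Δ| = 0.0269333
g(2.7205735) = -0.0401788
r₄ = 2.7205735 − (-0.0401788)·(0.0269333)/(0.7537397) = 2.7220092;  |Δ| = 0.0014357
g(2.7220092) = 0.0003314
r₅ = 2.7220092 − 0.0003314·(0.0014357)/(0.0405101) = 2.7219975;  |Δ| = 0.0000117
|r₅ − r₄| = 0.0000117 < 10^{-4}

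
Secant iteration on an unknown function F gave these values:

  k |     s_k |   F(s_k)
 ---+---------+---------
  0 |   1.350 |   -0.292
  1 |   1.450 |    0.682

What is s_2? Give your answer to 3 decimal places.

s_2 = 1.450 − 0.682·(1.450 − 1.350) / (0.682 − (-0.292))
   = 1.450 − (0.06820)/(0.97400) = 1.37998

1.380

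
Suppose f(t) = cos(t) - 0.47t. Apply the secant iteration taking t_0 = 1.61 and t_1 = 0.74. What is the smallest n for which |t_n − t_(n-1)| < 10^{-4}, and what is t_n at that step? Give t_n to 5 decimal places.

n = 5, t_n = 1.05304

f(1.61) = -0.7958936, f(0.74) = 0.3906686
t_2 = 0.7400000 − 0.3906686·(-0.8700000)/(1.1865622) = 1.0264423;  |Δ| = 0.2864423
f(1.0264423) = 0.0354377
t_3 = 1.0264423 − 0.0354377·(0.2864423)/(-0.3552309) = 1.0550177;  |Δ| = 0.0285754
f(1.0550177) = -0.0026460
t_4 = 1.0550177 − (-0.0026460)·(0.0285754)/(-0.0380836) = 1.0530323;  |Δ| = 0.0019854
f(1.0530323) = 0.0000133
t_5 = 1.0530323 − 0.0000133·(-0.0019854)/(0.0026592) = 1.0530422;  |Δ| = 0.0000099
|t_5 − t_4| = 0.0000099 < 10^{-4}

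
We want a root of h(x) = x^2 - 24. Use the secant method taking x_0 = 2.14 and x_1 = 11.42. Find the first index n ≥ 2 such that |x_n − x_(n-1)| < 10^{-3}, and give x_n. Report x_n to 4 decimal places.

h(2.14) = -19.420400, h(11.42) = 106.416400
x_2 = 11.420000 − 106.416400·(9.280000)/(125.836800) = 3.572183;  |Δ| = 7.847817
h(3.572183) = -11.239509
x_3 = 3.572183 − (-11.239509)·(-7.847817)/(-117.655909) = 4.321874;  |Δ| = 0.749691
h(4.321874) = -5.321403
x_4 = 4.321874 − (-5.321403)·(0.749691)/(5.918106) = 4.995977;  |Δ| = 0.674102
h(4.995977) = 0.959783
x_5 = 4.995977 − 0.959783·(0.674102)/(6.281186) = 4.892972;  |Δ| = 0.103005
h(4.892972) = -0.058826
x_6 = 4.892972 − (-0.058826)·(-0.103005)/(-1.018609) = 4.898921;  |Δ| = 0.005949
h(4.898921) = -0.000577
x_7 = 4.898921 − (-0.000577)·(0.005949)/(0.058248) = 4.898980;  |Δ| = 0.000059
|x_7 − x_6| = 0.000059 < 10^{-3}

n = 7, x_n = 4.8990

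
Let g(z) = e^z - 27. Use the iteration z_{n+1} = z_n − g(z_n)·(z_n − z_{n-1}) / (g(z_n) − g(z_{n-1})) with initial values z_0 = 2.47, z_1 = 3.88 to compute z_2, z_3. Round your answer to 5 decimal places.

3.05468, 3.23017

g(2.47) = -15.1775531, g(3.88) = 21.4242151
z_2 = 3.8800000 − 21.4242151·(3.8800000 − 2.4700000) / (21.4242151 − (-15.1775531)) = 3.8800000 − (30.2081433)/(36.6017682) = 3.0546808
g(3.0546808) = -5.7855879
z_3 = 3.0546808 − (-5.7855879)·(3.0546808 − 3.8800000) / (-5.7855879 − 21.4242151) = 3.0546808 − (4.7749569)/(-27.2098030) = 3.2301674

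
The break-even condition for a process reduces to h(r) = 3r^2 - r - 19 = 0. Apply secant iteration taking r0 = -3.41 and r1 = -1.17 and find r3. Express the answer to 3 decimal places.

-2.439

h(-3.41) = 19.29430, h(-1.17) = -13.72330
r2 = -1.17000 − (-13.72330)·(-1.17000 − (-3.41000)) / (-13.72330 − 19.29430) = -1.17000 − (-30.74019)/(-33.01760) = -2.10102
h(-2.10102) = -3.65606
r3 = -2.10102 − (-3.65606)·(-2.10102 − (-1.17000)) / (-3.65606 − (-13.72330)) = -2.10102 − (3.40389)/(10.06724) = -2.43914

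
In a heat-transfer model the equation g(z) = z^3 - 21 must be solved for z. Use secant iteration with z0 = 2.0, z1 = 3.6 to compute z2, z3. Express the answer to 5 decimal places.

g(2.0) = -13.0000000, g(3.6) = 25.6560000
z2 = 3.6000000 − 25.6560000·(3.6000000 − 2.0000000) / (25.6560000 − (-13.0000000)) = 3.6000000 − (41.0496000)/(38.6560000) = 2.5380795
g(2.5380795) = -4.6500794
z3 = 2.5380795 − (-4.6500794)·(2.5380795 − 3.6000000) / (-4.6500794 − 25.6560000) = 2.5380795 − (4.9380147)/(-30.3060794) = 2.7010176

2.53808, 2.70102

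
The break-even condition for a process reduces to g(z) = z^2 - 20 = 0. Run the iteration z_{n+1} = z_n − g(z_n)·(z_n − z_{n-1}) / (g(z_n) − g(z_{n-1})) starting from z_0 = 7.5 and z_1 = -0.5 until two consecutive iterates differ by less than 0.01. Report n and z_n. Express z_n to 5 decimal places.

n = 8, z_n = 4.47212

g(7.5) = 36.2500000, g(-0.5) = -19.7500000
z_2 = -0.5000000 − (-19.7500000)·(-8.0000000)/(-56.0000000) = 2.3214286;  |Δ| = 2.8214286
g(2.3214286) = -14.6109694
z_3 = 2.3214286 − (-14.6109694)·(2.8214286)/(5.1390306) = 10.3431373;  |Δ| = 8.0217087
g(10.3431373) = 86.9804883
z_4 = 10.3431373 − 86.9804883·(8.0217087)/(101.5914577) = 3.4751175;  |Δ| = 6.8680198
g(3.4751175) = -7.9235584
z_5 = 3.4751175 − (-7.9235584)·(-6.8680198)/(-94.9040466) = 4.0485299;  |Δ| = 0.5734124
g(4.0485299) = -3.6094058
z_6 = 4.0485299 − (-3.6094058)·(0.5734124)/(4.3141526) = 4.5282714;  |Δ| = 0.4797415
g(4.5282714) = 0.5052416
z_7 = 4.5282714 − 0.5052416·(0.4797415)/(4.1146474) = 4.4693634;  |Δ| = 0.0589079
g(4.4693634) = -0.0247904
z_8 = 4.4693634 − (-0.0247904)·(-0.0589079)/(-0.5300320) = 4.4721187;  |Δ| = 0.0027552
|z_8 − z_7| = 0.0027552 < 0.01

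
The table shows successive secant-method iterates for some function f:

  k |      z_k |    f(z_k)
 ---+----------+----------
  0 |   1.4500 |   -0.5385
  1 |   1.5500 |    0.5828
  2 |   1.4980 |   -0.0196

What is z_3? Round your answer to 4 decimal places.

z_3 = 1.4980 − (-0.0196)·(1.4980 − 1.5500) / (-0.0196 − 0.5828)
   = 1.4980 − (0.001019)/(-0.602400) = 1.499692

1.4997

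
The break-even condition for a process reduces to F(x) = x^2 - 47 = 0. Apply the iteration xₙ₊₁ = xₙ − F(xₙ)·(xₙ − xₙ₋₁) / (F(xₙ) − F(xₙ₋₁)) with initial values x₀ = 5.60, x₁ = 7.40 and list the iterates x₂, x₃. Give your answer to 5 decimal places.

F(5.60) = -15.6400000, F(7.40) = 7.7600000
x₂ = 7.4000000 − 7.7600000·(7.4000000 − 5.6000000) / (7.7600000 − (-15.6400000)) = 7.4000000 − (13.9680000)/(23.4000000) = 6.8030769
F(6.8030769) = -0.7181444
x₃ = 6.8030769 − (-0.7181444)·(6.8030769 − 7.4000000) / (-0.7181444 − 7.7600000) = 6.8030769 − (0.4286770)/(-8.4781444) = 6.8536395

6.80308, 6.85364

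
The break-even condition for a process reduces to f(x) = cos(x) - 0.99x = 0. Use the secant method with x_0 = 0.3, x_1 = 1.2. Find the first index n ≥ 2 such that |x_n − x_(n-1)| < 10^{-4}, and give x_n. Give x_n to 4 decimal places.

n = 5, x_n = 0.7435

f(0.3) = 0.658336, f(1.2) = -0.825642
x_2 = 1.200000 − (-0.825642)·(0.900000)/(-1.483979) = 0.699266;  |Δ| = 0.500734
f(0.699266) = 0.073041
x_3 = 0.699266 − 0.073041·(-0.500734)/(0.898683) = 0.739964;  |Δ| = 0.040697
f(0.739964) = 0.005929
x_4 = 0.739964 − 0.005929·(0.040697)/(-0.067112) = 0.743559;  |Δ| = 0.003595
f(0.743559) = -0.000059
x_5 = 0.743559 − (-0.000059)·(0.003595)/(-0.005988) = 0.743523;  |Δ| = 0.000036
|x_5 − x_4| = 0.000036 < 10^{-4}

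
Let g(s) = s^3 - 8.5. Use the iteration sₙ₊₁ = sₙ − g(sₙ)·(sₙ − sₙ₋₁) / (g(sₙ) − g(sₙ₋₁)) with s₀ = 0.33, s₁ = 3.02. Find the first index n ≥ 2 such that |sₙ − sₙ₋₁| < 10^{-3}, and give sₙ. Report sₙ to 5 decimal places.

g(0.33) = -8.4640630, g(3.02) = 19.0436080
s₂ = 3.0200000 − 19.0436080·(2.6900000)/(27.5076710) = 1.1577084;  |Δ| = 1.8622916
g(1.1577084) = -6.9483366
s₃ = 1.1577084 − (-6.9483366)·(-1.8622916)/(-25.9919446) = 1.6555483;  |Δ| = 0.4978400
g(1.6555483) = -3.9624063
s₄ = 1.6555483 − (-3.9624063)·(0.4978400)/(2.9859303) = 2.3161948;  |Δ| = 0.6606465
g(2.3161948) = 3.9258256
s₅ = 2.3161948 − 3.9258256·(0.6606465)/(7.8882320) = 1.9874034;  |Δ| = 0.3287914
g(1.9874034) = -0.6502090
s₆ = 1.9874034 − (-0.6502090)·(-0.3287914)/(-4.5760346) = 2.0341214;  |Δ| = 0.0467180
g(2.0341214) = -0.0835178
s₇ = 2.0341214 − (-0.0835178)·(0.0467180)/(0.5666911) = 2.0410066;  |Δ| = 0.0068852
g(2.0410066) = 0.0022375
s₈ = 2.0410066 − 0.0022375·(0.0068852)/(0.0857553) = 2.0408270;  |Δ| = 0.0001796
|s₈ − s₇| = 0.0001796 < 10^{-3}

n = 8, sₙ = 2.04083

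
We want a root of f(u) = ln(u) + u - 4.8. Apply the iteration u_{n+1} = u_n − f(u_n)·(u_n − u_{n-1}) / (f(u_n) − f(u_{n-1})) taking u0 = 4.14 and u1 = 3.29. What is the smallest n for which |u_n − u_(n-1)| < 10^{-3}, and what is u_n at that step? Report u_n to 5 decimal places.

f(4.14) = 0.7606958, f(3.29) = -0.3191124
u2 = 3.2900000 − (-0.3191124)·(-0.8500000)/(-1.0798082) = 3.5411979;  |Δ| = 0.2511979
f(3.5411979) = 0.0056630
u3 = 3.5411979 − 0.0056630·(0.2511979)/(0.3247754) = 3.5368179;  |Δ| = 0.0043800
f(3.5368179) = 0.0000453
u4 = 3.5368179 − 0.0000453·(-0.0043800)/(-0.0056177) = 3.5367826;  |Δ| = 0.0000353
|u4 − u3| = 0.0000353 < 10^{-3}

n = 4, u_n = 3.53678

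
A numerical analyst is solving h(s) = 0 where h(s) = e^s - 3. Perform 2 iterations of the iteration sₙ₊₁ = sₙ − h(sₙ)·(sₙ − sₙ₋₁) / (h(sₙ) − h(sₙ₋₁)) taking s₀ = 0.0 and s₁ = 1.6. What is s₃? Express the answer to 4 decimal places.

h(0.0) = -2.000000, h(1.6) = 1.953032
s₂ = 1.600000 − 1.953032·(1.600000 − 0.000000) / (1.953032 − (-2.000000)) = 1.600000 − (3.124852)/(3.953032) = 0.809505
h(0.809505) = -0.753204
s₃ = 0.809505 − (-0.753204)·(0.809505 − 1.600000) / (-0.753204 − 1.953032) = 0.809505 − (0.595404)/(-2.706237) = 1.029517

1.0295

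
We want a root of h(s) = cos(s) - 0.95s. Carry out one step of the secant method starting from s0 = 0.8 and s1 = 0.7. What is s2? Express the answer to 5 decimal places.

0.76120

h(0.8) = -0.0632933, h(0.7) = 0.0998422
s2 = 0.7000000 − 0.0998422·(0.7000000 − 0.8000000) / (0.0998422 − (-0.0632933)) = 0.7000000 − (-0.0099842)/(0.1631355) = 0.7612020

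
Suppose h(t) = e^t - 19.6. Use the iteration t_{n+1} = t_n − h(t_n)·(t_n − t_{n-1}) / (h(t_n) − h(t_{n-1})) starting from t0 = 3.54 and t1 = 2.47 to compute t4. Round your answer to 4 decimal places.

h(3.54) = 14.866919, h(2.47) = -7.777553
t2 = 2.470000 − (-7.777553)·(2.470000 − 3.540000) / (-7.777553 − 14.866919) = 2.470000 − (8.321982)/(-22.644472) = 2.837506
h(2.837506) = -2.526866
t3 = 2.837506 − (-2.526866)·(2.837506 − 2.470000) / (-2.526866 − (-7.777553)) = 2.837506 − (-0.928639)/(5.250687) = 3.014367
h(3.014367) = 0.776179
t4 = 3.014367 − 0.776179·(3.014367 − 2.837506) / (0.776179 − (-2.526866)) = 3.014367 − (0.137275)/(3.303045) = 2.972806

2.9728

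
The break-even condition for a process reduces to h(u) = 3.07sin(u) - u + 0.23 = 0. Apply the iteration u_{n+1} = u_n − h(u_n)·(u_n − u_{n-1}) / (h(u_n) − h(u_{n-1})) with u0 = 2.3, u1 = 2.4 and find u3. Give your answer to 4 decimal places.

h(2.3) = 0.219315, h(2.4) = -0.096328
u2 = 2.400000 − (-0.096328)·(2.400000 − 2.300000) / (-0.096328 − 0.219315) = 2.400000 − (-0.009633)/(-0.315643) = 2.369482
h(2.369482) = 0.002300
u3 = 2.369482 − 0.002300·(2.369482 − 2.400000) / (0.002300 − (-0.096328)) = 2.369482 − (-0.000070)/(0.098628) = 2.370194

2.3702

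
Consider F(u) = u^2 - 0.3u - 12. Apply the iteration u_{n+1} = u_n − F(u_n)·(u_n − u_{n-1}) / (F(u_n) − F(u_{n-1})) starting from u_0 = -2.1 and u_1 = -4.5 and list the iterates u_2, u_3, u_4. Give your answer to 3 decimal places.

F(-2.1) = -6.96000, F(-4.5) = 9.60000
u_2 = -4.50000 − 9.60000·(-4.50000 − (-2.10000)) / (9.60000 − (-6.96000)) = -4.50000 − (-23.04000)/(16.56000) = -3.10870
F(-3.10870) = -1.40340
u_3 = -3.10870 − (-1.40340)·(-3.10870 − (-4.50000)) / (-1.40340 − 9.60000) = -3.10870 − (-1.95256)/(-11.00340) = -3.28615
F(-3.28615) = -0.21540
u_4 = -3.28615 − (-0.21540)·(-3.28615 − (-3.10870)) / (-0.21540 − (-1.40340)) = -3.28615 − (0.03822)/(1.18800) = -3.31832

-3.109, -3.286, -3.318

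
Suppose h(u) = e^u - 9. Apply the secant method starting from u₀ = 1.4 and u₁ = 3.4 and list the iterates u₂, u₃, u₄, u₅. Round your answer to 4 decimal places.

1.7817, 1.9878, 2.2456, 2.1920

h(1.4) = -4.944800, h(3.4) = 20.964100
u₂ = 3.400000 − 20.964100·(3.400000 − 1.400000) / (20.964100 − (-4.944800)) = 3.400000 − (41.928200)/(25.908900) = 1.781707
h(1.781707) = -3.060015
u₃ = 1.781707 − (-3.060015)·(1.781707 − 3.400000) / (-3.060015 − 20.964100) = 1.781707 − (4.952001)/(-24.024115) = 1.987833
h(1.987833) = -1.700302
u₄ = 1.987833 − (-1.700302)·(1.987833 − 1.781707) / (-1.700302 − (-3.060015)) = 1.987833 − (-0.350477)/(1.359712) = 2.245591
h(2.245591) = 0.445997
u₅ = 2.245591 − 0.445997·(2.245591 − 1.987833) / (0.445997 − (-1.700302)) = 2.245591 − (0.114959)/(2.146300) = 2.192029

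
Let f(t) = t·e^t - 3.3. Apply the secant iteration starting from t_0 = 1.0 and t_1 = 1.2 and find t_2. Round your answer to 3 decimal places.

1.092

f(1.0) = -0.58172, f(1.2) = 0.68414
t_2 = 1.20000 − 0.68414·(1.20000 − 1.00000) / (0.68414 − (-0.58172)) = 1.20000 − (0.13683)/(1.26586) = 1.09191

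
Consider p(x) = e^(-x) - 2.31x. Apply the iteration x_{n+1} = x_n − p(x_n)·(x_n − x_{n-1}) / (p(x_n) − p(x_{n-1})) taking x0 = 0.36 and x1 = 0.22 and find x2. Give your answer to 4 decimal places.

p(0.36) = -0.133924, p(0.22) = 0.294319
x2 = 0.220000 − 0.294319·(0.220000 − 0.360000) / (0.294319 − (-0.133924)) = 0.220000 − (-0.041205)/(0.428242) = 0.316218

0.3162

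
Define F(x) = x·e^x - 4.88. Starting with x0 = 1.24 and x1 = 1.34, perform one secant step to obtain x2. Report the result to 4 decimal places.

F(1.24) = -0.595039, F(1.34) = 0.237518
x2 = 1.340000 − 0.237518·(1.340000 − 1.240000) / (0.237518 − (-0.595039)) = 1.340000 − (0.023752)/(0.832558) = 1.311471

1.3115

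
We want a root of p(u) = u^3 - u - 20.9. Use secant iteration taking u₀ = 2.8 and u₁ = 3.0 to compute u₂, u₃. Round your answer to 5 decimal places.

p(2.8) = -1.7480000, p(3.0) = 3.1000000
u₂ = 3.0000000 − 3.1000000·(3.0000000 − 2.8000000) / (3.1000000 − (-1.7480000)) = 3.0000000 − (0.6200000)/(4.8480000) = 2.8721122
p(2.8721122) = -0.0799766
u₃ = 2.8721122 − (-0.0799766)·(2.8721122 − 3.0000000) / (-0.0799766 − 3.1000000) = 2.8721122 − (0.0102280)/(-3.1799766) = 2.8753286

2.87211, 2.87533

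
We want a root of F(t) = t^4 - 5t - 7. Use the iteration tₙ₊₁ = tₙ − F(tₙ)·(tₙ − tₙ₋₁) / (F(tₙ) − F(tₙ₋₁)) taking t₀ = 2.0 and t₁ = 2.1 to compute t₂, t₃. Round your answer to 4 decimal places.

F(2.0) = -1.000000, F(2.1) = 1.948100
t₂ = 2.100000 − 1.948100·(2.100000 − 2.000000) / (1.948100 − (-1.000000)) = 2.100000 − (0.194810)/(2.948100) = 2.033920
F(2.033920) = -0.056229
t₃ = 2.033920 − (-0.056229)·(2.033920 − 2.100000) / (-0.056229 − 1.948100) = 2.033920 − (0.003716)/(-2.004329) = 2.035774

2.0339, 2.0358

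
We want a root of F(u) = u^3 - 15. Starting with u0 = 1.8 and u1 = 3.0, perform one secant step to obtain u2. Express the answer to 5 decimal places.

2.31973

F(1.8) = -9.1680000, F(3.0) = 12.0000000
u2 = 3.0000000 − 12.0000000·(3.0000000 − 1.8000000) / (12.0000000 − (-9.1680000)) = 3.0000000 − (14.4000000)/(21.1680000) = 2.3197279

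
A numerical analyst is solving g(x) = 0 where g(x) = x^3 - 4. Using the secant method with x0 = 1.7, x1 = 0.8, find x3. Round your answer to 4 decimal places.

g(1.7) = 0.913000, g(0.8) = -3.488000
x2 = 0.800000 − (-3.488000)·(0.800000 − 1.700000) / (-3.488000 − 0.913000) = 0.800000 − (3.139200)/(-4.401000) = 1.513292
g(1.513292) = -0.534479
x3 = 1.513292 − (-0.534479)·(1.513292 − 0.800000) / (-0.534479 − (-3.488000)) = 1.513292 − (-0.381240)/(2.953521) = 1.642372

1.6424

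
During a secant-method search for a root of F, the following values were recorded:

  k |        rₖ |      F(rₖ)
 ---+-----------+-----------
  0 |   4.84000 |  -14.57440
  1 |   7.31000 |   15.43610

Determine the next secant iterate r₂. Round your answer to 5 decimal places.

r₂ = 7.31000 − 15.43610·(7.31000 − 4.84000) / (15.43610 − (-14.57440))
   = 7.31000 − (38.1271670)/(30.0105000) = 6.0395391

6.03954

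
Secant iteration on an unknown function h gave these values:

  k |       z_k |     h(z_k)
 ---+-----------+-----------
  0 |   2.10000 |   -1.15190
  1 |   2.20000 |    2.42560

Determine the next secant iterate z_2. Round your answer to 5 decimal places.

2.13220

z_2 = 2.20000 − 2.42560·(2.20000 − 2.10000) / (2.42560 − (-1.15190))
   = 2.20000 − (0.2425600)/(3.5775000) = 2.1321985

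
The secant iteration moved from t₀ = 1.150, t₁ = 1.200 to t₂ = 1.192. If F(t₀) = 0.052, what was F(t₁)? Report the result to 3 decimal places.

-0.010

The secant line through (1.150, 0.052) and (1.200, F(t₁)) crosses zero at t₂ = 1.192.
So (1.150, 0.052), (1.200, F(t₁)), (1.192, 0) are collinear:
F(t₁) = 0.052 · (1.200 − 1.192) / (1.150 − 1.192) = 0.052 · (0.00800)/(-0.04200) = -0.00990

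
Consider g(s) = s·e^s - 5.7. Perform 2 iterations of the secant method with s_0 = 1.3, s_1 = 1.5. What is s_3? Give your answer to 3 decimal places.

g(1.3) = -0.92991, g(1.5) = 1.02253
s_2 = 1.50000 − 1.02253·(1.50000 − 1.30000) / (1.02253 − (-0.92991)) = 1.50000 − (0.20451)/(1.95245) = 1.39526
g(1.39526) = -0.06873
s_3 = 1.39526 − (-0.06873)·(1.39526 − 1.50000) / (-0.06873 − 1.02253) = 1.39526 − (0.00720)/(-1.09127) = 1.40185

1.402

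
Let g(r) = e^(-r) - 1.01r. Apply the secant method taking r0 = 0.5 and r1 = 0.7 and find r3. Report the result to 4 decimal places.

g(0.5) = 0.101531, g(0.7) = -0.210415
r2 = 0.700000 − (-0.210415)·(0.700000 − 0.500000) / (-0.210415 − 0.101531) = 0.700000 − (-0.042083)/(-0.311945) = 0.565095
g(0.565095) = -0.002440
r3 = 0.565095 − (-0.002440)·(0.565095 − 0.700000) / (-0.002440 − (-0.210415)) = 0.565095 − (0.000329)/(0.207975) = 0.563512

0.5635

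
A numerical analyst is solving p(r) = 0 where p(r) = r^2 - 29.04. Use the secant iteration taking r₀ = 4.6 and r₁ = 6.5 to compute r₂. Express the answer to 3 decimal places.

5.310

p(4.6) = -7.88000, p(6.5) = 13.21000
r₂ = 6.50000 − 13.21000·(6.50000 − 4.60000) / (13.21000 − (-7.88000)) = 6.50000 − (25.09900)/(21.09000) = 5.30991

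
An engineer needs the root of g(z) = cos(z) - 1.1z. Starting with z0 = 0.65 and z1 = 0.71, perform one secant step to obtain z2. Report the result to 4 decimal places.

0.6969

g(0.65) = 0.081084, g(0.71) = -0.022638
z2 = 0.710000 − (-0.022638)·(0.710000 − 0.650000) / (-0.022638 − 0.081084) = 0.710000 − (-0.001358)/(-0.103722) = 0.696905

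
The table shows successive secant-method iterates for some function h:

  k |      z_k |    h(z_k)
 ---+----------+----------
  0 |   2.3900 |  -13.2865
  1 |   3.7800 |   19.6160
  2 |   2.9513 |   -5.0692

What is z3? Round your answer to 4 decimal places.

z3 = 2.9513 − (-5.0692)·(2.9513 − 3.7800) / (-5.0692 − 19.6160)
   = 2.9513 − (4.200846)/(-24.685200) = 3.121477

3.1215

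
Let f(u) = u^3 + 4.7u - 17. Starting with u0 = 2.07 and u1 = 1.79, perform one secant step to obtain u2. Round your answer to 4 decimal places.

f(2.07) = 1.598743, f(1.79) = -2.851661
u2 = 1.790000 − (-2.851661)·(1.790000 − 2.070000) / (-2.851661 − 1.598743) = 1.790000 − (0.798465)/(-4.450404) = 1.969414

1.9694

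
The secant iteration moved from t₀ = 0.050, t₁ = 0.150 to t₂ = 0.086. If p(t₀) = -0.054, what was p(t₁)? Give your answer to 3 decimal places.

0.096

The secant line through (0.050, -0.054) and (0.150, p(t₁)) crosses zero at t₂ = 0.086.
So (0.050, -0.054), (0.150, p(t₁)), (0.086, 0) are collinear:
p(t₁) = -0.054 · (0.150 − 0.086) / (0.050 − 0.086) = -0.054 · (0.06400)/(-0.03600) = 0.09600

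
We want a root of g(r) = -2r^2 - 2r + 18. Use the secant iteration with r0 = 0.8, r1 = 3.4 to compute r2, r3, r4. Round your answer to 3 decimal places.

2.254, 2.504, 2.543

g(0.8) = 15.12000, g(3.4) = -11.92000
r2 = 3.40000 − (-11.92000)·(3.40000 − 0.80000) / (-11.92000 − 15.12000) = 3.40000 − (-30.99200)/(-27.04000) = 2.25385
g(2.25385) = 3.33266
r3 = 2.25385 − 3.33266·(2.25385 − 3.40000) / (3.33266 − (-11.92000)) = 2.25385 − (-3.81974)/(15.25266) = 2.50428
g(2.50428) = 0.44863
r4 = 2.50428 − 0.44863·(2.50428 − 2.25385) / (0.44863 − 3.33266) = 2.50428 − (0.11235)/(-2.88403) = 2.54323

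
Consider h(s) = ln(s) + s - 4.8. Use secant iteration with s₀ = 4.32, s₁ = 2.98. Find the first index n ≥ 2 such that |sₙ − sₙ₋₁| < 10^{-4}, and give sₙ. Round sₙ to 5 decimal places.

n = 5, sₙ = 3.53678

h(4.32) = 0.9832554, h(2.98) = -0.7280767
s₂ = 2.9800000 − (-0.7280767)·(-1.3400000)/(-1.7113321) = 3.5500955;  |Δ| = 0.5700955
h(3.5500955) = 0.0170700
s₃ = 3.5500955 − 0.0170700·(0.5700955)/(0.7451467) = 3.5370356;  |Δ| = 0.0130599
h(3.5370356) = 0.0003246
s₄ = 3.5370356 − 0.0003246·(-0.0130599)/(-0.0167454) = 3.5367825;  |Δ| = 0.0002532
h(3.5367825) = -0.0000001
s₅ = 3.5367825 − (-0.0000001)·(-0.0002532)/(-0.0003247) = 3.5367826;  |Δ| = 0.0000001
|s₅ − s₄| = 0.0000001 < 10^{-4}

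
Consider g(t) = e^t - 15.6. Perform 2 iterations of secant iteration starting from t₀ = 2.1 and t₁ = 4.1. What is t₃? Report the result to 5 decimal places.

2.54930

g(2.1) = -7.4338301, g(4.1) = 44.7402876
t₂ = 4.1000000 − 44.7402876·(4.1000000 − 2.1000000) / (44.7402876 − (-7.4338301)) = 4.1000000 − (89.4805752)/(52.1741177) = 2.3849624
g(2.3849624) = -4.7413460
t₃ = 2.3849624 − (-4.7413460)·(2.3849624 − 4.1000000) / (-4.7413460 − 44.7402876) = 2.3849624 − (8.1315868)/(-49.4816336) = 2.5492978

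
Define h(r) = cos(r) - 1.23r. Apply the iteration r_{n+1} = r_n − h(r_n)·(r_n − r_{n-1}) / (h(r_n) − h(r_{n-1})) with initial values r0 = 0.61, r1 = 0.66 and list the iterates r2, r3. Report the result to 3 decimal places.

0.648, 0.648

h(0.61) = 0.06935, h(0.66) = -0.02181
r2 = 0.66000 − (-0.02181)·(0.66000 − 0.61000) / (-0.02181 − 0.06935) = 0.66000 − (-0.00109)/(-0.09116) = 0.64804
h(0.64804) = 0.00018
r3 = 0.64804 − 0.00018·(0.64804 − 0.66000) / (0.00018 − (-0.02181)) = 0.64804 − (0.00000)/(0.02199) = 0.64814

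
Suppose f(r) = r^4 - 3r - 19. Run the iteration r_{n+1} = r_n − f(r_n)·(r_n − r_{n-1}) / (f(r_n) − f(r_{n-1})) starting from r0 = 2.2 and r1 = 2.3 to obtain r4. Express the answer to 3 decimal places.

f(2.2) = -2.17440, f(2.3) = 2.08410
r2 = 2.30000 − 2.08410·(2.30000 − 2.20000) / (2.08410 − (-2.17440)) = 2.30000 − (0.20841)/(4.25850) = 2.25106
f(2.25106) = -0.07593
r3 = 2.25106 − (-0.07593)·(2.25106 − 2.30000) / (-0.07593 − 2.08410) = 2.25106 − (0.00372)/(-2.16003) = 2.25278
f(2.25278) = -0.00251
r4 = 2.25278 − (-0.00251)·(2.25278 − 2.25106) / (-0.00251 − (-0.07593)) = 2.25278 − (0.00000)/(0.07343) = 2.25284

2.253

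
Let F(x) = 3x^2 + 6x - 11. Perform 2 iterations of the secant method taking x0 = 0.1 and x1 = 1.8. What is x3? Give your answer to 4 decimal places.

1.1370

F(0.1) = -10.370000, F(1.8) = 9.520000
x2 = 1.800000 − 9.520000·(1.800000 − 0.100000) / (9.520000 − (-10.370000)) = 1.800000 − (16.184000)/(19.890000) = 0.986325
F(0.986325) = -2.163542
x3 = 0.986325 − (-2.163542)·(0.986325 − 1.800000) / (-2.163542 − 9.520000) = 0.986325 − (1.760420)/(-11.683542) = 1.137000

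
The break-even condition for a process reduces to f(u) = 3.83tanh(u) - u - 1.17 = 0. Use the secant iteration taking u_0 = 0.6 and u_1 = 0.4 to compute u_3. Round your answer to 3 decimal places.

0.452

f(0.6) = 0.28690, f(0.4) = -0.11480
u_2 = 0.40000 − (-0.11480)·(0.40000 − 0.60000) / (-0.11480 − 0.28690) = 0.40000 − (0.02296)/(-0.40170) = 0.45716
f(0.45716) = 0.01118
u_3 = 0.45716 − 0.01118·(0.45716 − 0.40000) / (0.01118 − (-0.11480)) = 0.45716 − (0.00064)/(0.12597) = 0.45208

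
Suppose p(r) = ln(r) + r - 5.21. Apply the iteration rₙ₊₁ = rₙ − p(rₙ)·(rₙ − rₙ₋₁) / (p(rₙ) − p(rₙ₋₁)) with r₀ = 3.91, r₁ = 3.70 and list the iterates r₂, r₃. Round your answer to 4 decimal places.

p(3.91) = 0.063537, p(3.70) = -0.201667
r₂ = 3.700000 − (-0.201667)·(3.700000 − 3.910000) / (-0.201667 − 0.063537) = 3.700000 − (0.042350)/(-0.265205) = 3.859688
p(3.859688) = 0.000275
r₃ = 3.859688 − 0.000275·(3.859688 − 3.700000) / (0.000275 − (-0.201667)) = 3.859688 − (0.000044)/(0.201942) = 3.859471

3.8597, 3.8595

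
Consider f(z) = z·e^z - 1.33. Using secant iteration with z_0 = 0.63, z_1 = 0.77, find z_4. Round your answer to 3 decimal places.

0.676

f(0.63) = -0.14711, f(0.77) = 0.33302
z_2 = 0.77000 − 0.33302·(0.77000 − 0.63000) / (0.33302 − (-0.14711)) = 0.77000 − (0.04662)/(0.48013) = 0.67289
f(0.67289) = -0.01119
z_3 = 0.67289 − (-0.01119)·(0.67289 − 0.77000) / (-0.01119 − 0.33302) = 0.67289 − (0.00109)/(-0.34421) = 0.67605
f(0.67605) = -0.00081
z_4 = 0.67605 − (-0.00081)·(0.67605 − 0.67289) / (-0.00081 − (-0.01119)) = 0.67605 − (0.00000)/(0.01038) = 0.67630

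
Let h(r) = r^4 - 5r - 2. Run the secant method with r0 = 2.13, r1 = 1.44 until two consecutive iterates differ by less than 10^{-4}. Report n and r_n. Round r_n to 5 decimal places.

n = 7, r_n = 1.82665

h(2.13) = 7.9334616, h(1.44) = -4.9001830
r2 = 1.4400000 − (-4.9001830)·(-0.6900000)/(-12.8336446) = 1.7034580;  |Δ| = 0.2634580
h(1.7034580) = -2.0970258
r3 = 1.7034580 − (-2.0970258)·(0.2634580)/(2.8031572) = 1.9005494;  |Δ| = 0.1970914
h(1.9005494) = 1.5444331
r4 = 1.9005494 − 1.5444331·(0.1970914)/(3.6414589) = 1.8169580;  |Δ| = 0.0835914
h(1.8169580) = -0.1859672
r5 = 1.8169580 − (-0.1859672)·(-0.0835914)/(-1.7304003) = 1.8259417;  |Δ| = 0.0089836
h(1.8259417) = -0.0137325
r6 = 1.8259417 − (-0.0137325)·(0.0089836)/(0.1722347) = 1.8266579;  |Δ| = 0.0007163
h(1.8266579) = 0.0001386
r7 = 1.8266579 − 0.0001386·(0.0007163)/(0.0138710) = 1.8266508;  |Δ| = 0.0000072
|r7 − r6| = 0.0000072 < 10^{-4}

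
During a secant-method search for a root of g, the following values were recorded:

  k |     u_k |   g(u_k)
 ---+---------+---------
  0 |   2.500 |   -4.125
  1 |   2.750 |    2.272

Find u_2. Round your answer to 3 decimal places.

2.661

u_2 = 2.750 − 2.272·(2.750 − 2.500) / (2.272 − (-4.125))
   = 2.750 − (0.56800)/(6.39700) = 2.66121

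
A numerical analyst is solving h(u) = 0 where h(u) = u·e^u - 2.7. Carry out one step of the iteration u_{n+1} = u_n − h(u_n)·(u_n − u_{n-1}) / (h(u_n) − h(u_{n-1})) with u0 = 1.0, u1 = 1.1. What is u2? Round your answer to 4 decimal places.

h(1.0) = 0.018282, h(1.1) = 0.604583
u2 = 1.100000 − 0.604583·(1.100000 − 1.000000) / (0.604583 − 0.018282) = 1.100000 − (0.060458)/(0.586301) = 0.996882

0.9969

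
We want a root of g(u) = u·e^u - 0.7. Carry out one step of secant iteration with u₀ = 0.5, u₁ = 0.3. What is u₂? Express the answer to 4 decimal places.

g(0.5) = 0.124361, g(0.3) = -0.295042
u₂ = 0.300000 − (-0.295042)·(0.300000 − 0.500000) / (-0.295042 − 0.124361) = 0.300000 − (0.059008)/(-0.419403) = 0.440696

0.4407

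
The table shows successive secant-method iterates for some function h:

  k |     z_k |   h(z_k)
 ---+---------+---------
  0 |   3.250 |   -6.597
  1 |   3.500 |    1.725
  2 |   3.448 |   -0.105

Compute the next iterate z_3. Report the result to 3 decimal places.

3.451

z_3 = 3.448 − (-0.105)·(3.448 − 3.500) / (-0.105 − 1.725)
   = 3.448 − (0.00546)/(-1.83000) = 3.45098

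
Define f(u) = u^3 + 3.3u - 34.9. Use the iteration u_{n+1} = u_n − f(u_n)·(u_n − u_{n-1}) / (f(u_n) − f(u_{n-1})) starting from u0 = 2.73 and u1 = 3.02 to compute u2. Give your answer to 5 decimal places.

2.92719

f(2.73) = -5.5445830, f(3.02) = 2.6096080
u2 = 3.0200000 − 2.6096080·(3.0200000 − 2.7300000) / (2.6096080 − (-5.5445830)) = 3.0200000 − (0.7567863)/(8.1541910) = 2.9271905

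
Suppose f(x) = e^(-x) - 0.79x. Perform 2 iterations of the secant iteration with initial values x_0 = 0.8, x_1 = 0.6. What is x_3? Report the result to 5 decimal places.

f(0.8) = -0.1826710, f(0.6) = 0.0748116
x_2 = 0.6000000 − 0.0748116·(0.6000000 − 0.8000000) / (0.0748116 − (-0.1826710)) = 0.6000000 − (-0.0149623)/(0.2574827) = 0.6581100
f(0.6581100) = -0.0020778
x_3 = 0.6581100 − (-0.0020778)·(0.6581100 − 0.6000000) / (-0.0020778 − 0.0748116) = 0.6581100 − (-0.0001207)/(-0.0768895) = 0.6565397

0.65654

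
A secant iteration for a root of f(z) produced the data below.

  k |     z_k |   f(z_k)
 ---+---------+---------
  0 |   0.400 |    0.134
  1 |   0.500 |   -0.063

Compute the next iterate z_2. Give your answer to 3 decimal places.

0.468

z_2 = 0.500 − (-0.063)·(0.500 − 0.400) / (-0.063 − 0.134)
   = 0.500 − (-0.00630)/(-0.19700) = 0.46802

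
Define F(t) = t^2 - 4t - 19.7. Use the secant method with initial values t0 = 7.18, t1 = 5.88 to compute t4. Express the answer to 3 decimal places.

6.868

F(7.18) = 3.13240, F(5.88) = -8.64560
t2 = 5.88000 − (-8.64560)·(5.88000 − 7.18000) / (-8.64560 − 3.13240) = 5.88000 − (11.23928)/(-11.77800) = 6.83426
F(6.83426) = -0.32993
t3 = 6.83426 − (-0.32993)·(6.83426 − 5.88000) / (-0.32993 − (-8.64560)) = 6.83426 − (-0.31483)/(8.31567) = 6.87212
F(6.87212) = 0.03756
t4 = 6.87212 − 0.03756·(6.87212 − 6.83426) / (0.03756 − (-0.32993)) = 6.87212 − (0.00142)/(0.36749) = 6.86825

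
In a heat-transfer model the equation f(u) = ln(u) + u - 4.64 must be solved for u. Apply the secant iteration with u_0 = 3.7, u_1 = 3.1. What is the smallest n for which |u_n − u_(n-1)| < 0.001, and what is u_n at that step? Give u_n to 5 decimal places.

n = 4, u_n = 3.41254

f(3.7) = 0.3683328, f(3.1) = -0.4085979
u_2 = 3.1000000 − (-0.4085979)·(-0.6000000)/(-0.7769307) = 3.4155477;  |Δ| = 0.3155477
f(3.4155477) = 0.0038856
u_3 = 3.4155477 − 0.0038856·(0.3155477)/(0.4124835) = 3.4125753;  |Δ| = 0.0029725
f(3.4125753) = 0.0000425
u_4 = 3.4125753 − 0.0000425·(-0.0029725)/(-0.0038431) = 3.4125424;  |Δ| = 0.0000329
|u_4 − u_3| = 0.0000329 < 0.001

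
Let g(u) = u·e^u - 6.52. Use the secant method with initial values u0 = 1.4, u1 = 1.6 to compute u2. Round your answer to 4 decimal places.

1.4750

g(1.4) = -0.842720, g(1.6) = 1.404852
u2 = 1.600000 − 1.404852·(1.600000 − 1.400000) / (1.404852 − (-0.842720)) = 1.600000 − (0.280970)/(2.247572) = 1.474989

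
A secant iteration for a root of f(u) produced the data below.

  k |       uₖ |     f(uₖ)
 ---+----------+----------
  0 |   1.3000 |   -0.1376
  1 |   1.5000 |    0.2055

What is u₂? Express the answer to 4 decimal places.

1.3802

u₂ = 1.5000 − 0.2055·(1.5000 − 1.3000) / (0.2055 − (-0.1376))
   = 1.5000 − (0.041100)/(0.343100) = 1.380210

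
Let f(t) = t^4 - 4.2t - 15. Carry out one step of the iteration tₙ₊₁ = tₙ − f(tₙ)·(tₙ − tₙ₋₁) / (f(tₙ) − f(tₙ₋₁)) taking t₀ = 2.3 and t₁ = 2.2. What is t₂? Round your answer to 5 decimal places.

f(2.3) = 3.3241000, f(2.2) = -0.8144000
t₂ = 2.2000000 − (-0.8144000)·(2.2000000 − 2.3000000) / (-0.8144000 − 3.3241000) = 2.2000000 − (0.0814400)/(-4.1385000) = 2.2196786

2.21968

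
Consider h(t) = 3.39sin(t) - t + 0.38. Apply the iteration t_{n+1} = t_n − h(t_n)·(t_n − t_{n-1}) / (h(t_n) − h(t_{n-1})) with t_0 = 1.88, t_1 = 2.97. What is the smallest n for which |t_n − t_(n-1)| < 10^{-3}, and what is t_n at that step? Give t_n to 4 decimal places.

h(1.88) = 1.729233, h(2.97) = -2.011151
t_2 = 2.970000 − (-2.011151)·(1.090000)/(-3.740385) = 2.383923;  |Δ| = 0.586077
h(2.383923) = 0.325790
t_3 = 2.383923 − 0.325790·(-0.586077)/(2.336941) = 2.465627;  |Δ| = 0.081704
h(2.465627) = 0.035330
t_4 = 2.465627 − 0.035330·(0.081704)/(-0.290459) = 2.475565;  |Δ| = 0.009938
h(2.475565) = -0.000994
t_5 = 2.475565 − (-0.000994)·(0.009938)/(-0.036324) = 2.475293;  |Δ| = 0.000272
|t_5 − t_4| = 0.000272 < 10^{-3}

n = 5, t_n = 2.4753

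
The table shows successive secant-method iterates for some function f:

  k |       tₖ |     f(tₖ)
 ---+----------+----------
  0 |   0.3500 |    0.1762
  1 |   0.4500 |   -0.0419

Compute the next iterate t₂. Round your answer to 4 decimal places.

0.4308

t₂ = 0.4500 − (-0.0419)·(0.4500 − 0.3500) / (-0.0419 − 0.1762)
   = 0.4500 − (-0.004190)/(-0.218100) = 0.430789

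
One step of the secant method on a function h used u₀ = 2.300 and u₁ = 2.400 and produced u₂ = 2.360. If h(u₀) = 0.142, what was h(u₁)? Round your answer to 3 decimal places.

-0.095

The secant line through (2.300, 0.142) and (2.400, h(u₁)) crosses zero at u₂ = 2.360.
So (2.300, 0.142), (2.400, h(u₁)), (2.360, 0) are collinear:
h(u₁) = 0.142 · (2.400 − 2.360) / (2.300 − 2.360) = 0.142 · (0.04000)/(-0.06000) = -0.09467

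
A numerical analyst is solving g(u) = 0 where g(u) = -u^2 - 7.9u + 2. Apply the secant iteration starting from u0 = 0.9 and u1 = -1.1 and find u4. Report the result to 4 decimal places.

0.2452

g(0.9) = -5.920000, g(-1.1) = 9.480000
u2 = -1.100000 − 9.480000·(-1.100000 − 0.900000) / (9.480000 − (-5.920000)) = -1.100000 − (-18.960000)/(15.400000) = 0.131169
g(0.131169) = 0.946561
u3 = 0.131169 − 0.946561·(0.131169 − (-1.100000)) / (0.946561 − 9.480000) = 0.131169 − (1.165376)/(-8.533439) = 0.267735
g(0.267735) = -0.186786
u4 = 0.267735 − (-0.186786)·(0.267735 − 0.131169) / (-0.186786 − 0.946561) = 0.267735 − (-0.025509)/(-1.133347) = 0.245227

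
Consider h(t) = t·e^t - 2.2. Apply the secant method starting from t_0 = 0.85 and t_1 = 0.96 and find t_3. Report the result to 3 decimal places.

0.897

h(0.85) = -0.21130, h(0.96) = 0.30723
t_2 = 0.96000 − 0.30723·(0.96000 − 0.85000) / (0.30723 − (-0.21130)) = 0.96000 − (0.03380)/(0.51853) = 0.89482
h(0.89482) = -0.01045
t_3 = 0.89482 − (-0.01045)·(0.89482 − 0.96000) / (-0.01045 − 0.30723) = 0.89482 − (0.00068)/(-0.31767) = 0.89697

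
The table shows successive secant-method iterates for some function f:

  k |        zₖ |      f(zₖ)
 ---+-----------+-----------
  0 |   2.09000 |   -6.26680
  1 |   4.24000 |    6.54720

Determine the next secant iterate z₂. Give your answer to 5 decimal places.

3.14148

z₂ = 4.24000 − 6.54720·(4.24000 − 2.09000) / (6.54720 − (-6.26680))
   = 4.24000 − (14.0764800)/(12.8140000) = 3.1414765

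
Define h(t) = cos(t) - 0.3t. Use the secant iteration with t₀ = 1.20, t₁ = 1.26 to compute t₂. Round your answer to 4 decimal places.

1.2019

h(1.20) = 0.002358, h(1.26) = -0.072183
t₂ = 1.260000 − (-0.072183)·(1.260000 − 1.200000) / (-0.072183 − 0.002358) = 1.260000 − (-0.004331)/(-0.074541) = 1.201898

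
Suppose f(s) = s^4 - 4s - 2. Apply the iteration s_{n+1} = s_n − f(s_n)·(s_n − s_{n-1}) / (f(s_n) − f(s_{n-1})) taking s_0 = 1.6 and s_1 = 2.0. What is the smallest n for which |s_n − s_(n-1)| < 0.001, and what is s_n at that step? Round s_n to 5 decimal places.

f(1.6) = -1.8464000, f(2.0) = 6.0000000
s_2 = 2.0000000 − 6.0000000·(0.4000000)/(7.8464000) = 1.6941272;  |Δ| = 0.3058728
f(1.6941272) = -0.5392237
s_3 = 1.6941272 − (-0.5392237)·(-0.3058728)/(-6.5392237) = 1.7193495;  |Δ| = 0.0252222
f(1.7193495) = -0.1385004
s_4 = 1.7193495 − (-0.1385004)·(0.0252222)/(0.4007233) = 1.7280669;  |Δ| = 0.0087175
f(1.7280669) = 0.0052144
s_5 = 1.7280669 − 0.0052144·(0.0087175)/(0.1437148) = 1.7277506;  |Δ| = 0.0003163
|s_5 − s_4| = 0.0003163 < 0.001

n = 5, s_n = 1.72775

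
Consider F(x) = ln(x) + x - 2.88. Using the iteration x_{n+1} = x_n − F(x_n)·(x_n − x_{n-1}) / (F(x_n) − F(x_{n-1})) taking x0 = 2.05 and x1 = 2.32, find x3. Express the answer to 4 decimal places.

F(2.05) = -0.112160, F(2.32) = 0.281567
x2 = 2.320000 − 0.281567·(2.320000 − 2.050000) / (0.281567 − (-0.112160)) = 2.320000 − (0.076023)/(0.393727) = 2.126914
F(2.126914) = 0.001587
x3 = 2.126914 − 0.001587·(2.126914 − 2.320000) / (0.001587 − 0.281567) = 2.126914 − (-0.000306)/(-0.279981) = 2.125820

2.1258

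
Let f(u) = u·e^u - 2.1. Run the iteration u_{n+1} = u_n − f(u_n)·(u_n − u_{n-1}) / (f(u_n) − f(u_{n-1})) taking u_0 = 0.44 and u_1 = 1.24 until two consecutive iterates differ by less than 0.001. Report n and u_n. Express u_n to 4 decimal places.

f(0.44) = -1.416809, f(1.24) = 2.184961
u_2 = 1.240000 − 2.184961·(0.800000)/(3.601770) = 0.754692;  |Δ| = 0.485308
f(0.754692) = -0.494804
u_3 = 0.754692 − (-0.494804)·(-0.485308)/(-2.679765) = 0.844301;  |Δ| = 0.089610
f(0.844301) = -0.135858
u_4 = 0.844301 − (-0.135858)·(0.089610)/(0.358946) = 0.878218;  |Δ| = 0.033917
f(0.878218) = 0.013525
u_5 = 0.878218 − 0.013525·(0.033917)/(0.149383) = 0.875147;  |Δ| = 0.003071
f(0.875147) = -0.000323
u_6 = 0.875147 − (-0.000323)·(-0.003071)/(-0.013848) = 0.875219;  |Δ| = 0.000072
|u_6 − u_5| = 0.000072 < 0.001

n = 6, u_n = 0.8752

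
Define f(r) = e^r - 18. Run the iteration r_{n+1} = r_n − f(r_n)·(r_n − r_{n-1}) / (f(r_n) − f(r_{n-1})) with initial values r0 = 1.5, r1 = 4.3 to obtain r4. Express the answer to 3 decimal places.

3.153

f(1.5) = -13.51831, f(4.3) = 55.69979
r2 = 4.30000 − 55.69979·(4.30000 − 1.50000) / (55.69979 − (-13.51831)) = 4.30000 − (155.95942)/(69.21810) = 2.04684
f(2.04684) = -10.25660
r3 = 2.04684 − (-10.25660)·(2.04684 − 4.30000) / (-10.25660 − 55.69979) = 2.04684 − (23.10976)/(-65.95640) = 2.39722
f(2.39722) = -7.00743
r4 = 2.39722 − (-7.00743)·(2.39722 − 2.04684) / (-7.00743 − (-10.25660)) = 2.39722 − (-2.45526)/(3.24918) = 3.15288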